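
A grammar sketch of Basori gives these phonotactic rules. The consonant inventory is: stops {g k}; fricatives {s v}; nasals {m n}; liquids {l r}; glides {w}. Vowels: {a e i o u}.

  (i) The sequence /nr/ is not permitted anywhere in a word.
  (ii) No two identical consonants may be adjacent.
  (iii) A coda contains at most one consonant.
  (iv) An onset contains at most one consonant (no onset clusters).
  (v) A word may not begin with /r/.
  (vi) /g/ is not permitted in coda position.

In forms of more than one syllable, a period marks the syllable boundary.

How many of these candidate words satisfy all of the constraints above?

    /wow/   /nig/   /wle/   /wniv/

1

/wow/ — σ1 onset /w/, coda /w/ ok → permitted
/nig/ — violates constraint (vi): syllable 1 coda contains /g/ → not permitted
/wle/ — violates constraint (iv): syllable 1 onset /wl/ has 2 consonants (> 1) → not permitted
/wniv/ — violates constraint (iv): syllable 1 onset /wn/ has 2 consonants (> 1) → not permitted
Permitted: /wow/ → 1.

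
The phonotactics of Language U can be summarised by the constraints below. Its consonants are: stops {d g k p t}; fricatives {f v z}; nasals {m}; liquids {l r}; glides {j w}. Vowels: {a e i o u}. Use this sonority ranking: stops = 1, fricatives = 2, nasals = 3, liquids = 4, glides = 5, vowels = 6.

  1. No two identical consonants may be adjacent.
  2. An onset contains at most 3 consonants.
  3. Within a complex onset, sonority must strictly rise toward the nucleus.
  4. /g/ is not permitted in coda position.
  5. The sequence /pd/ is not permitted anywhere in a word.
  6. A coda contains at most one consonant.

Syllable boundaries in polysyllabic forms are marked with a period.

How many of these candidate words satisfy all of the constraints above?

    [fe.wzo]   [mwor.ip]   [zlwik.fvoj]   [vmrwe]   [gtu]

[fe.wzo] — violates constraint 3: syllable 2 onset /wz/: /w/ (glide, 5) → /z/ (fricative, 2) does not rise → illicit
[mwor.ip] — σ1 onset /mw/ (3→5 rises), coda /r/ ok; σ2 onset /∅/, coda /p/ ok → licit
[zlwik.fvoj] — violates constraint 3: syllable 2 onset /fv/: /f/ (fricative, 2) → /v/ (fricative, 2) does not rise → illicit
[vmrwe] — violates constraint 2: syllable 1 onset /vmrw/ has 4 consonants (> 3) → illicit
[gtu] — violates constraint 3: syllable 1 onset /gt/: /g/ (stop, 1) → /t/ (stop, 1) does not rise → illicit
Licit: [mwor.ip] → 1.

1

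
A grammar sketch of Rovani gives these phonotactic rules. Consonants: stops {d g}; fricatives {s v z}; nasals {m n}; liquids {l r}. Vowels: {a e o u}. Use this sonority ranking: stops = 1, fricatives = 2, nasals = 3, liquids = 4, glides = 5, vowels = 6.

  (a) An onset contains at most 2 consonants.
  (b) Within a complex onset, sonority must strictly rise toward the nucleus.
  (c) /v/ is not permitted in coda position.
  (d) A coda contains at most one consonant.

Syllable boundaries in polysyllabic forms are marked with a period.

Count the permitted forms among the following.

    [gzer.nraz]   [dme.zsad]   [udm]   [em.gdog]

1

[gzer.nraz] — σ1 onset /gz/ (1→2 rises), coda /r/ ok; σ2 onset /nr/ (3→4 rises), coda /z/ ok → permitted
[dme.zsad] — violates constraint (b): syllable 2 onset /zs/: /z/ (fricative, 2) → /s/ (fricative, 2) does not rise → not permitted
[udm] — violates constraint (d): syllable 1 coda /dm/ has 2 consonants (> 1) → not permitted
[em.gdog] — violates constraint (b): syllable 2 onset /gd/: /g/ (stop, 1) → /d/ (stop, 1) does not rise → not permitted
Permitted: [gzer.nraz] → 1.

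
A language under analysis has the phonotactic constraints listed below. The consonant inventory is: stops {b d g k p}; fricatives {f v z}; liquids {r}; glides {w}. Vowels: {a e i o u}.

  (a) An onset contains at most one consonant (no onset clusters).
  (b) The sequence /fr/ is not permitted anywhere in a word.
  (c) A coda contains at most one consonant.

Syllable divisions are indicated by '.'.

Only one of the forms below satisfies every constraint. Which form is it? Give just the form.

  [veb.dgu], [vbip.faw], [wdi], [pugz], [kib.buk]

[kib.buk]

[veb.dgu] — violates constraint (a): syllable 2 onset /dg/ has 2 consonants (> 1) → illicit
[vbip.faw] — violates constraint (a): syllable 1 onset /vb/ has 2 consonants (> 1) → illicit
[wdi] — violates constraint (a): syllable 1 onset /wd/ has 2 consonants (> 1) → illicit
[pugz] — violates constraint (c): syllable 1 coda /gz/ has 2 consonants (> 1) → illicit
[kib.buk] — σ1 onset /k/, coda /b/ ok; σ2 onset /b/, coda /k/ ok → licit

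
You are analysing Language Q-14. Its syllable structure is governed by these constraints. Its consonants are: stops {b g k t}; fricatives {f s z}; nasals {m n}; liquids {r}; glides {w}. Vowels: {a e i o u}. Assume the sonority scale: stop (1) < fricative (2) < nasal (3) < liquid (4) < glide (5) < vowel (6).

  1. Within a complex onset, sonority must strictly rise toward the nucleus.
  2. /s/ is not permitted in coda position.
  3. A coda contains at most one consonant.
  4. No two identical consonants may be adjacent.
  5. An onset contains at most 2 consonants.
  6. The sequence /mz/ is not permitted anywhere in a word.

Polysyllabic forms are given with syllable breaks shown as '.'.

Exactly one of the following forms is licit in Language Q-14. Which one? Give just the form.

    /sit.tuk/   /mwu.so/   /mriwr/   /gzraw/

/mwu.so/

/sit.tuk/ — violates constraint 4: adjacent identical consonants /tt/ → illicit
/mwu.so/ — σ1 onset /mw/ (3→5 rises), coda /∅/ ok; σ2 onset /s/, coda /∅/ ok → licit
/mriwr/ — violates constraint 3: syllable 1 coda /wr/ has 2 consonants (> 1) → illicit
/gzraw/ — violates constraint 5: syllable 1 onset /gzr/ has 3 consonants (> 2) → illicit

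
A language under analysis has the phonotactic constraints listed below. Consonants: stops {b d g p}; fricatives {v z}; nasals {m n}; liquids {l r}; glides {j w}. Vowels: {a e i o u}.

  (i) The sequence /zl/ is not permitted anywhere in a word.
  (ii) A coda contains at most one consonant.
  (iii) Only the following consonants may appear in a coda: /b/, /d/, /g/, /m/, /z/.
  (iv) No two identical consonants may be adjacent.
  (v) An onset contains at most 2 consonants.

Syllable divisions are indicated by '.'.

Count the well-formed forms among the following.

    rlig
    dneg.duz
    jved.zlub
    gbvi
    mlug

3

rlig — σ1 onset /rl/ (2C), coda /g/ ok → well-formed
dneg.duz — σ1 onset /dn/ (2C), coda /g/ ok; σ2 onset /d/, coda /z/ ok → well-formed
jved.zlub — violates constraint (i): contains banned sequence /zl/ → ill-formed
gbvi — violates constraint (v): syllable 1 onset /gbv/ has 3 consonants (> 2) → ill-formed
mlug — σ1 onset /ml/ (2C), coda /g/ ok → well-formed
Well-formed: rlig, dneg.duz, mlug → 3.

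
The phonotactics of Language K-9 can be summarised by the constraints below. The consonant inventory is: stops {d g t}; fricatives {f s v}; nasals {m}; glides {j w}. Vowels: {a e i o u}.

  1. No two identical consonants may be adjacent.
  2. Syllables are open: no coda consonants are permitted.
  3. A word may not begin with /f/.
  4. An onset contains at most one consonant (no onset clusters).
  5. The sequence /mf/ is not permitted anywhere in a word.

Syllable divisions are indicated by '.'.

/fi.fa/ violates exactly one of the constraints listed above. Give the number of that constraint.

3

/fi.fa/: word begins with /f/.
This is a violation of constraint 3: "A word may not begin with /f/."
The remaining constraints (1, 2, 4, 5) are satisfied.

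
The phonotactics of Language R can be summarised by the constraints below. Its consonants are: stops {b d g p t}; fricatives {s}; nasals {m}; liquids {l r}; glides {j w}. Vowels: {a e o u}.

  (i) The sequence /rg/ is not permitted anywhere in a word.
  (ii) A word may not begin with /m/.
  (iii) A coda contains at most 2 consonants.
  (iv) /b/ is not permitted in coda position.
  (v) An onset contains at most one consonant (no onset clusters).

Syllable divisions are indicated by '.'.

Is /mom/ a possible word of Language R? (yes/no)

/mom/ — violates constraint (ii): word begins with /m/ → illicit

no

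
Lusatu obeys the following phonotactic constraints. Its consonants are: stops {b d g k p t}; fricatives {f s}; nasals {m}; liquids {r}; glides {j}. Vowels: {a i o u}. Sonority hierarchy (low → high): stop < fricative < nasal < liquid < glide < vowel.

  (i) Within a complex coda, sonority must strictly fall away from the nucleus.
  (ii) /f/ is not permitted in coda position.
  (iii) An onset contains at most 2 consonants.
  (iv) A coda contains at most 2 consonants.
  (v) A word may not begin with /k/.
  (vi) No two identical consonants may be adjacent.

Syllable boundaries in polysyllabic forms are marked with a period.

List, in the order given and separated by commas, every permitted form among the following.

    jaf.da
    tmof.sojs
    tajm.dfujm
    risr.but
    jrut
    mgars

tajm.dfujm, jrut, mgars

jaf.da — violates constraint (ii): syllable 1 coda contains /f/ → not permitted
tmof.sojs — violates constraint (ii): syllable 1 coda contains /f/ → not permitted
tajm.dfujm — σ1 onset /t/, coda /jm/ (5→3 falls) ok; σ2 onset /df/ (2C), coda /jm/ (5→3 falls) ok → permitted
risr.but — violates constraint (i): syllable 1 coda /sr/: /s/ (fricative, 2) → /r/ (liquid, 4) does not fall → not permitted
jrut — σ1 onset /jr/ (2C), coda /t/ ok → permitted
mgars — σ1 onset /mg/ (2C), coda /rs/ (4→2 falls) ok → permitted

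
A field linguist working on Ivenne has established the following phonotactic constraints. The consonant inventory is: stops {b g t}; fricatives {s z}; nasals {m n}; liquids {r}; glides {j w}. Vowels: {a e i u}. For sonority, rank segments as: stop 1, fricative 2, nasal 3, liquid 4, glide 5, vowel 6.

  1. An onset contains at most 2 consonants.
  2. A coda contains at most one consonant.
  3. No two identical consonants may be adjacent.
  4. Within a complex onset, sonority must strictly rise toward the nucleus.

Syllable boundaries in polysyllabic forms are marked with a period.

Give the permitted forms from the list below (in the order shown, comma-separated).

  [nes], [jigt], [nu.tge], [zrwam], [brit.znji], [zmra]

[nes]

[nes] — σ1 onset /n/, coda /s/ ok → permitted
[jigt] — violates constraint 2: syllable 1 coda /gt/ has 2 consonants (> 1) → not permitted
[nu.tge] — violates constraint 4: syllable 2 onset /tg/: /t/ (stop, 1) → /g/ (stop, 1) does not rise → not permitted
[zrwam] — violates constraint 1: syllable 1 onset /zrw/ has 3 consonants (> 2) → not permitted
[brit.znji] — violates constraint 1: syllable 2 onset /znj/ has 3 consonants (> 2) → not permitted
[zmra] — violates constraint 1: syllable 1 onset /zmr/ has 3 consonants (> 2) → not permitted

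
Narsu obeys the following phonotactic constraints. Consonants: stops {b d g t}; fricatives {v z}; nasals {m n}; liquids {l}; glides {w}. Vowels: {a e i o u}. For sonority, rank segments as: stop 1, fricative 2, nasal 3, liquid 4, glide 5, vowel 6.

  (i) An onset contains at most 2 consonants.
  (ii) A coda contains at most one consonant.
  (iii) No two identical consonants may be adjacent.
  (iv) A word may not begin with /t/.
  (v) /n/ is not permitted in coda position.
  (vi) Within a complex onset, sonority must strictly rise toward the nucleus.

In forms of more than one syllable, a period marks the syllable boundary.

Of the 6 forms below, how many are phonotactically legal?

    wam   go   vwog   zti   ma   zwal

5

wam — σ1 onset /w/, coda /m/ ok → phonotactically legal
go — σ1 onset /g/, coda /∅/ ok → phonotactically legal
vwog — σ1 onset /vw/ (2→5 rises), coda /g/ ok → phonotactically legal
zti — violates constraint (vi): syllable 1 onset /zt/: /z/ (fricative, 2) → /t/ (stop, 1) does not rise → phonotactically illegal
ma — σ1 onset /m/, coda /∅/ ok → phonotactically legal
zwal — σ1 onset /zw/ (2→5 rises), coda /l/ ok → phonotactically legal
Phonotactically legal: wam, go, vwog, ma, zwal → 5.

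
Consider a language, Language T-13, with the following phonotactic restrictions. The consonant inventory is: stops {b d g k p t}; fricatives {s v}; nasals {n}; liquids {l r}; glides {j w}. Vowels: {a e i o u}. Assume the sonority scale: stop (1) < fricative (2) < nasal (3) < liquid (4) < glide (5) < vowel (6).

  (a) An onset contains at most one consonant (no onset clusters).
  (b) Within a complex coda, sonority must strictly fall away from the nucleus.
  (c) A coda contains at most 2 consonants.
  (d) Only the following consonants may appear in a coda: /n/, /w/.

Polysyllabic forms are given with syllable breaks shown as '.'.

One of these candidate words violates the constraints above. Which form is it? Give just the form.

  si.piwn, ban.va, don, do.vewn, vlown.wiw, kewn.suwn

vlown.wiw

si.piwn — σ1 onset /s/, coda /∅/ ok; σ2 onset /p/, coda /wn/ (5→3 falls) ok → well-formed
ban.va — σ1 onset /b/, coda /n/ ok; σ2 onset /v/, coda /∅/ ok → well-formed
don — σ1 onset /d/, coda /n/ ok → well-formed
do.vewn — σ1 onset /d/, coda /∅/ ok; σ2 onset /v/, coda /wn/ (5→3 falls) ok → well-formed
vlown.wiw — violates constraint (a): syllable 1 onset /vl/ has 2 consonants (> 1) → ill-formed
kewn.suwn — σ1 onset /k/, coda /wn/ (5→3 falls) ok; σ2 onset /s/, coda /wn/ (5→3 falls) ok → well-formed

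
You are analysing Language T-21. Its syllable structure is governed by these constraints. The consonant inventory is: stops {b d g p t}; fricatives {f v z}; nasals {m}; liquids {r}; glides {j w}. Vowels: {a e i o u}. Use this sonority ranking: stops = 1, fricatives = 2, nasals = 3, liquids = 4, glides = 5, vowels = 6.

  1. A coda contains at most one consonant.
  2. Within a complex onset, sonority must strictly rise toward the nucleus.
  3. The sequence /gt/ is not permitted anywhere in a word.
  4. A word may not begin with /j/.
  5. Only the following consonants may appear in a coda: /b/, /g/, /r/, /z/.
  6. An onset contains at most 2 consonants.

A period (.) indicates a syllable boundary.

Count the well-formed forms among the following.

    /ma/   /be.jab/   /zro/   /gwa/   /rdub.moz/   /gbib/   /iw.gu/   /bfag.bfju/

/ma/ — σ1 onset /m/, coda /∅/ ok → well-formed
/be.jab/ — σ1 onset /b/, coda /∅/ ok; σ2 onset /j/, coda /b/ ok → well-formed
/zro/ — σ1 onset /zr/ (2→4 rises), coda /∅/ ok → well-formed
/gwa/ — σ1 onset /gw/ (1→5 rises), coda /∅/ ok → well-formed
/rdub.moz/ — violates constraint 2: syllable 1 onset /rd/: /r/ (liquid, 4) → /d/ (stop, 1) does not rise → ill-formed
/gbib/ — violates constraint 2: syllable 1 onset /gb/: /g/ (stop, 1) → /b/ (stop, 1) does not rise → ill-formed
/iw.gu/ — violates constraint 5: syllable 1 coda contains /w/, which is not a licensed coda consonant → ill-formed
/bfag.bfju/ — violates constraint 6: syllable 2 onset /bfj/ has 3 consonants (> 2) → ill-formed
Well-formed: /ma/, /be.jab/, /zro/, /gwa/ → 4.

4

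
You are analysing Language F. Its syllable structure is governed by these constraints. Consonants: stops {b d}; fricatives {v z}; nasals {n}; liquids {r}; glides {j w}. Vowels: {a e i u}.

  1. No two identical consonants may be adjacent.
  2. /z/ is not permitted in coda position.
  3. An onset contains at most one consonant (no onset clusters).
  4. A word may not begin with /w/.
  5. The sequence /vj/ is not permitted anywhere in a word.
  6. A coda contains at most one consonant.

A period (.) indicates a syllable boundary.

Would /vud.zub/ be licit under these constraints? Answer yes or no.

yes

/vud.zub/ — σ1 onset /v/, coda /d/ ok; σ2 onset /z/, coda /b/ ok → licit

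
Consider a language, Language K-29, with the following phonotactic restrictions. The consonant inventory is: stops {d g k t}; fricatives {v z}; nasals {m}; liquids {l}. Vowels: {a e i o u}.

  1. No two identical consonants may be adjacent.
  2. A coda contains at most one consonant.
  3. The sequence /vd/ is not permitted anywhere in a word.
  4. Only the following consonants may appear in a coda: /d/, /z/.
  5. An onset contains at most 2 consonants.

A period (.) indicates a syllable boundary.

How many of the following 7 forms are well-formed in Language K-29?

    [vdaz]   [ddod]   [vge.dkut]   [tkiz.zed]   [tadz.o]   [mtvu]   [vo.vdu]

[vdaz] — violates constraint 3: contains banned sequence /vd/ → ill-formed
[ddod] — violates constraint 1: adjacent identical consonants /dd/ → ill-formed
[vge.dkut] — violates constraint 4: syllable 2 coda contains /t/, which is not a licensed coda consonant → ill-formed
[tkiz.zed] — violates constraint 1: adjacent identical consonants /zz/ → ill-formed
[tadz.o] — violates constraint 2: syllable 1 coda /dz/ has 2 consonants (> 1) → ill-formed
[mtvu] — violates constraint 5: syllable 1 onset /mtv/ has 3 consonants (> 2) → ill-formed
[vo.vdu] — violates constraint 3: contains banned sequence /vd/ → ill-formed
No form is well-formed → 0.

0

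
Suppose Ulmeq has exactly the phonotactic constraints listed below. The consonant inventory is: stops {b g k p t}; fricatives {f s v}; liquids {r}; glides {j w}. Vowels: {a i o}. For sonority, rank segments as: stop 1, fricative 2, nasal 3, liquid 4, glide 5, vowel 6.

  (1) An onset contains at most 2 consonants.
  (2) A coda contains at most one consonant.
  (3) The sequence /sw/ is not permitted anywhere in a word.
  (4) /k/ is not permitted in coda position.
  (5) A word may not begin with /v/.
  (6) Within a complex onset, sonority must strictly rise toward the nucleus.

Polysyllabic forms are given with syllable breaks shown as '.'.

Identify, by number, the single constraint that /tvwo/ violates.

1

/tvwo/: syllable 1 onset /tvw/ has 3 consonants (> 2).
This is a violation of constraint 1: "An onset contains at most 2 consonants."
The remaining constraints (2, 3, 4, 5, 6) are satisfied.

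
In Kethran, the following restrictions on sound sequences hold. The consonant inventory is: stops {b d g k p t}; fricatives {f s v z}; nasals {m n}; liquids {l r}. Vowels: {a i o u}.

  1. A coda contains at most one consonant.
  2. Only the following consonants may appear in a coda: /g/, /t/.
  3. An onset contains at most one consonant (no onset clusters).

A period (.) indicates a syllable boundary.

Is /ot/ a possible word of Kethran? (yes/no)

yes

/ot/ — σ1 onset /∅/, coda /t/ ok → permitted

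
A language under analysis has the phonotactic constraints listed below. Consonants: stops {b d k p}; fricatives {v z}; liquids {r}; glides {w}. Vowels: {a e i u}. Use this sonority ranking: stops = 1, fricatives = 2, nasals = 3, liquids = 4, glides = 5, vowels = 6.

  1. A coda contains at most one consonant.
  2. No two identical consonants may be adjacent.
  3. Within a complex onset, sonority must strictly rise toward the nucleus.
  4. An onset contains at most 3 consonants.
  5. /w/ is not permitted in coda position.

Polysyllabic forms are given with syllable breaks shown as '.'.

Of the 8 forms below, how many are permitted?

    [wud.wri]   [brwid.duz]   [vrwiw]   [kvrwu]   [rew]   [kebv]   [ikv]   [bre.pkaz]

0

[wud.wri] — violates constraint 3: syllable 2 onset /wr/: /w/ (glide, 5) → /r/ (liquid, 4) does not rise → not permitted
[brwid.duz] — violates constraint 2: adjacent identical consonants /dd/ → not permitted
[vrwiw] — violates constraint 5: syllable 1 coda contains /w/ → not permitted
[kvrwu] — violates constraint 4: syllable 1 onset /kvrw/ has 4 consonants (> 3) → not permitted
[rew] — violates constraint 5: syllable 1 coda contains /w/ → not permitted
[kebv] — violates constraint 1: syllable 1 coda /bv/ has 2 consonants (> 1) → not permitted
[ikv] — violates constraint 1: syllable 1 coda /kv/ has 2 consonants (> 1) → not permitted
[bre.pkaz] — violates constraint 3: syllable 2 onset /pk/: /p/ (stop, 1) → /k/ (stop, 1) does not rise → not permitted
No form is permitted → 0.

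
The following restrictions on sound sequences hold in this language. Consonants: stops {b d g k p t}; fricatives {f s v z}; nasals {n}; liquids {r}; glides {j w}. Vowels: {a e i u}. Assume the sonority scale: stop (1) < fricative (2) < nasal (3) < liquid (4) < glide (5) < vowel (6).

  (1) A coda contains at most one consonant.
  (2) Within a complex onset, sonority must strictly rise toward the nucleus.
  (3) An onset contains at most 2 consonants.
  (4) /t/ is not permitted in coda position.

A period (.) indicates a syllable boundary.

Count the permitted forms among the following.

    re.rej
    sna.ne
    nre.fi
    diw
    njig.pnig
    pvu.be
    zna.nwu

re.rej — σ1 onset /r/, coda /∅/ ok; σ2 onset /r/, coda /j/ ok → permitted
sna.ne — σ1 onset /sn/ (2→3 rises), coda /∅/ ok; σ2 onset /n/, coda /∅/ ok → permitted
nre.fi — σ1 onset /nr/ (3→4 rises), coda /∅/ ok; σ2 onset /f/, coda /∅/ ok → permitted
diw — σ1 onset /d/, coda /w/ ok → permitted
njig.pnig — σ1 onset /nj/ (3→5 rises), coda /g/ ok; σ2 onset /pn/ (1→3 rises), coda /g/ ok → permitted
pvu.be — σ1 onset /pv/ (1→2 rises), coda /∅/ ok; σ2 onset /b/, coda /∅/ ok → permitted
zna.nwu — σ1 onset /zn/ (2→3 rises), coda /∅/ ok; σ2 onset /nw/ (3→5 rises), coda /∅/ ok → permitted
Permitted: re.rej, sna.ne, nre.fi, diw, njig.pnig, pvu.be, zna.nwu → 7.

7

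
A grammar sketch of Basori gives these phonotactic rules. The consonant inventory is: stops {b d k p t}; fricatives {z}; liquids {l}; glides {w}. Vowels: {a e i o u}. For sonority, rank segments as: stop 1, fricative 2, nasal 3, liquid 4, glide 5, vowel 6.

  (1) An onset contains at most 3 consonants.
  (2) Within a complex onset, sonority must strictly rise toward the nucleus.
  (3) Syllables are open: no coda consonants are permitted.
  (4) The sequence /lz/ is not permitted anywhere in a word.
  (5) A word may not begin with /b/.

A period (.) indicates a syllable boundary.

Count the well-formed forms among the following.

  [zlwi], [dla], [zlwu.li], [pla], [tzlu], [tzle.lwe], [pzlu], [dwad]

[zlwi] — σ1 onset /zlw/ (2→4→5 rises), coda /∅/ ok → well-formed
[dla] — σ1 onset /dl/ (1→4 rises), coda /∅/ ok → well-formed
[zlwu.li] — σ1 onset /zlw/ (2→4→5 rises), coda /∅/ ok; σ2 onset /l/, coda /∅/ ok → well-formed
[pla] — σ1 onset /pl/ (1→4 rises), coda /∅/ ok → well-formed
[tzlu] — σ1 onset /tzl/ (1→2→4 rises), coda /∅/ ok → well-formed
[tzle.lwe] — σ1 onset /tzl/ (1→2→4 rises), coda /∅/ ok; σ2 onset /lw/ (4→5 rises), coda /∅/ ok → well-formed
[pzlu] — σ1 onset /pzl/ (1→2→4 rises), coda /∅/ ok → well-formed
[dwad] — violates constraint 3: syllable 1 coda /d/ has 1 consonant (> 0) → ill-formed
Well-formed: [zlwi], [dla], [zlwu.li], [pla], [tzlu], [tzle.lwe], [pzlu] → 7.

7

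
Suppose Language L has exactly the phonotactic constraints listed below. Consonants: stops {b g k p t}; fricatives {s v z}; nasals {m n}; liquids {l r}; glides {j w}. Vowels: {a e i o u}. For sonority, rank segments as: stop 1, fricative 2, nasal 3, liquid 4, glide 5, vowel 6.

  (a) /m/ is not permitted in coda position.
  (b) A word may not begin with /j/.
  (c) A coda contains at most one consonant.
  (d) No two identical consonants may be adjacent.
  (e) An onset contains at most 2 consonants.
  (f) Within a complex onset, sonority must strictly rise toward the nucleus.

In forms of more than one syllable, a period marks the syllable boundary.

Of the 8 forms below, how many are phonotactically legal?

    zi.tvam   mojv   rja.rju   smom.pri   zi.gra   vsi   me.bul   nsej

3

zi.tvam — violates constraint (a): syllable 2 coda contains /m/ → phonotactically illegal
mojv — violates constraint (c): syllable 1 coda /jv/ has 2 consonants (> 1) → phonotactically illegal
rja.rju — σ1 onset /rj/ (4→5 rises), coda /∅/ ok; σ2 onset /rj/ (4→5 rises), coda /∅/ ok → phonotactically legal
smom.pri — violates constraint (a): syllable 1 coda contains /m/ → phonotactically illegal
zi.gra — σ1 onset /z/, coda /∅/ ok; σ2 onset /gr/ (1→4 rises), coda /∅/ ok → phonotactically legal
vsi — violates constraint (f): syllable 1 onset /vs/: /v/ (fricative, 2) → /s/ (fricative, 2) does not rise → phonotactically illegal
me.bul — σ1 onset /m/, coda /∅/ ok; σ2 onset /b/, coda /l/ ok → phonotactically legal
nsej — violates constraint (f): syllable 1 onset /ns/: /n/ (nasal, 3) → /s/ (fricative, 2) does not rise → phonotactically illegal
Phonotactically legal: rja.rju, zi.gra, me.bul → 3.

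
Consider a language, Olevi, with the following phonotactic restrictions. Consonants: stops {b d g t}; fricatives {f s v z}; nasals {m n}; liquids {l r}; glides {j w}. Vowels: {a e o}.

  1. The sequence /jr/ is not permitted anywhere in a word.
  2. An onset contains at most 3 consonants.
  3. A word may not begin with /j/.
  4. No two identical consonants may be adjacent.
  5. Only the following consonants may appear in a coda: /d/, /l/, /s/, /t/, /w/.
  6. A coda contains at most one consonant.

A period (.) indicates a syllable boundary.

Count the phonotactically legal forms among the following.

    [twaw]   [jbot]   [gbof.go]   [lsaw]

2

[twaw] — σ1 onset /tw/ (2C), coda /w/ ok → phonotactically legal
[jbot] — violates constraint 3: word begins with /j/ → phonotactically illegal
[gbof.go] — violates constraint 5: syllable 1 coda contains /f/, which is not a licensed coda consonant → phonotactically illegal
[lsaw] — σ1 onset /ls/ (2C), coda /w/ ok → phonotactically legal
Phonotactically legal: [twaw], [lsaw] → 2.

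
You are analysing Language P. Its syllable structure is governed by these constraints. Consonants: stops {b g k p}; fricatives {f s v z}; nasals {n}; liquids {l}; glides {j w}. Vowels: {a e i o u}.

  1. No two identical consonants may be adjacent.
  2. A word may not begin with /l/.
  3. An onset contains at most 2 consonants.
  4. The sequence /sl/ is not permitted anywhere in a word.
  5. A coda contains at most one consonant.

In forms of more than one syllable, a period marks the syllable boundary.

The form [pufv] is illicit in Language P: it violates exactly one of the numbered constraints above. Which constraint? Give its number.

5

[pufv]: syllable 1 coda /fv/ has 2 consonants (> 1).
This is a violation of constraint 5: "A coda contains at most one consonant."
The remaining constraints (1, 2, 3, 4) are satisfied.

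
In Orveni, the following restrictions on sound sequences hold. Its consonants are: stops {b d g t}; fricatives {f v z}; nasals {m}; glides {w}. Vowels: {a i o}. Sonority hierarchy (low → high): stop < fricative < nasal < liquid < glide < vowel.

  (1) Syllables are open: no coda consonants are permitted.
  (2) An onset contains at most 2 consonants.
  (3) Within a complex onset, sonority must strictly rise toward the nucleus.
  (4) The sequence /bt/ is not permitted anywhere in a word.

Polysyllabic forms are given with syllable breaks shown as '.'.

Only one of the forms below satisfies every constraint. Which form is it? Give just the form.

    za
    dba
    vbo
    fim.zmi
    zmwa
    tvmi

za

za — σ1 onset /z/, coda /∅/ ok → permitted
dba — violates constraint 3: syllable 1 onset /db/: /d/ (stop, 1) → /b/ (stop, 1) does not rise → not permitted
vbo — violates constraint 3: syllable 1 onset /vb/: /v/ (fricative, 2) → /b/ (stop, 1) does not rise → not permitted
fim.zmi — violates constraint 1: syllable 1 coda /m/ has 1 consonant (> 0) → not permitted
zmwa — violates constraint 2: syllable 1 onset /zmw/ has 3 consonants (> 2) → not permitted
tvmi — violates constraint 2: syllable 1 onset /tvm/ has 3 consonants (> 2) → not permitted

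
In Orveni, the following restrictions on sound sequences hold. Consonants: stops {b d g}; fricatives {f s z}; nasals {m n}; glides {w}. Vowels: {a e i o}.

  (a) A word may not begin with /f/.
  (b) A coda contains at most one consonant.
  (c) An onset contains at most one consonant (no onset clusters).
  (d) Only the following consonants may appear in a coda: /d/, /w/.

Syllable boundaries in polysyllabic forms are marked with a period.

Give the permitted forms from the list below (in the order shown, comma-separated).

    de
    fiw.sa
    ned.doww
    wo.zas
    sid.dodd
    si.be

de, si.be

de — σ1 onset /d/, coda /∅/ ok → permitted
fiw.sa — violates constraint (a): word begins with /f/ → not permitted
ned.doww — violates constraint (b): syllable 2 coda /ww/ has 2 consonants (> 1) → not permitted
wo.zas — violates constraint (d): syllable 2 coda contains /s/, which is not a licensed coda consonant → not permitted
sid.dodd — violates constraint (b): syllable 2 coda /dd/ has 2 consonants (> 1) → not permitted
si.be — σ1 onset /s/, coda /∅/ ok; σ2 onset /b/, coda /∅/ ok → permitted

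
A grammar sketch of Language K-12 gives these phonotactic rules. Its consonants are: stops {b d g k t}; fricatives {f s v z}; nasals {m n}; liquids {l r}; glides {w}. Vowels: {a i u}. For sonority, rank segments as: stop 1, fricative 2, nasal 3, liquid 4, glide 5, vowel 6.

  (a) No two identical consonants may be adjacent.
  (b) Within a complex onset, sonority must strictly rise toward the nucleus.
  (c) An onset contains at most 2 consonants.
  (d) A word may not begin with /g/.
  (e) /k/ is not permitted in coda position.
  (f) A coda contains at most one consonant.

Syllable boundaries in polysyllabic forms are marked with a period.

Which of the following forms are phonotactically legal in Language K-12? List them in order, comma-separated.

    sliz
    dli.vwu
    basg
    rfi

sliz — σ1 onset /sl/ (2→4 rises), coda /z/ ok → phonotactically legal
dli.vwu — σ1 onset /dl/ (1→4 rises), coda /∅/ ok; σ2 onset /vw/ (2→5 rises), coda /∅/ ok → phonotactically legal
basg — violates constraint (f): syllable 1 coda /sg/ has 2 consonants (> 1) → phonotactically illegal
rfi — violates constraint (b): syllable 1 onset /rf/: /r/ (liquid, 4) → /f/ (fricative, 2) does not rise → phonotactically illegal

sliz, dli.vwu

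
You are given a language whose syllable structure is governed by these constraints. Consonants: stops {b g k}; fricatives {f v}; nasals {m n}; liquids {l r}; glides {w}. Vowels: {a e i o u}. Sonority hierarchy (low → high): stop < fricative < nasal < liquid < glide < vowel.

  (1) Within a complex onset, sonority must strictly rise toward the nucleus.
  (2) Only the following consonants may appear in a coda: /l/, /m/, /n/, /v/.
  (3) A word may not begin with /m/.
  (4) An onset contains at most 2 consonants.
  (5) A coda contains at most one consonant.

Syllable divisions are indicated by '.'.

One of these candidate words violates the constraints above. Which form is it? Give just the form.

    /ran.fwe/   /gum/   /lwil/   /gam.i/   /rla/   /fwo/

/rla/

/ran.fwe/ — σ1 onset /r/, coda /n/ ok; σ2 onset /fw/ (2→5 rises), coda /∅/ ok → licit
/gum/ — σ1 onset /g/, coda /m/ ok → licit
/lwil/ — σ1 onset /lw/ (4→5 rises), coda /l/ ok → licit
/gam.i/ — σ1 onset /g/, coda /m/ ok; σ2 onset /∅/, coda /∅/ ok → licit
/rla/ — violates constraint 1: syllable 1 onset /rl/: /r/ (liquid, 4) → /l/ (liquid, 4) does not rise → illicit
/fwo/ — σ1 onset /fw/ (2→5 rises), coda /∅/ ok → licit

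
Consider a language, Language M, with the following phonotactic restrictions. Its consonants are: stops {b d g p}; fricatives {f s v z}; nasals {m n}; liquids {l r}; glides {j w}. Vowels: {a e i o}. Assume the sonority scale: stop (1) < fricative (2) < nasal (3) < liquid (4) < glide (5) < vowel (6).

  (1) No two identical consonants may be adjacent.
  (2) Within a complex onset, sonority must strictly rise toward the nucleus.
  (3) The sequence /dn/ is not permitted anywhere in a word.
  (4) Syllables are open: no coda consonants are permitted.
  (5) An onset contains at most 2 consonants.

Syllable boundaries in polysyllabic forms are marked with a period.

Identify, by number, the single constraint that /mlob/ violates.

4

/mlob/: syllable 1 coda /b/ has 1 consonant (> 0).
This is a violation of constraint 4: "Syllables are open: no coda consonants are permitted."
The remaining constraints (1, 2, 3, 5) are satisfied.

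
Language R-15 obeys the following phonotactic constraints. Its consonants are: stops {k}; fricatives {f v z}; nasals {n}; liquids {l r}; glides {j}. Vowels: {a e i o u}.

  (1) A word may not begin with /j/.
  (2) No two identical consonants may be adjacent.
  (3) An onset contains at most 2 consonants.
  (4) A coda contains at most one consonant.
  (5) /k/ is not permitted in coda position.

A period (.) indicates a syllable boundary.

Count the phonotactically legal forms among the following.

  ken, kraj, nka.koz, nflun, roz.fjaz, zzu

ken — σ1 onset /k/, coda /n/ ok → phonotactically legal
kraj — σ1 onset /kr/ (2C), coda /j/ ok → phonotactically legal
nka.koz — σ1 onset /nk/ (2C), coda /∅/ ok; σ2 onset /k/, coda /z/ ok → phonotactically legal
nflun — violates constraint 3: syllable 1 onset /nfl/ has 3 consonants (> 2) → phonotactically illegal
roz.fjaz — σ1 onset /r/, coda /z/ ok; σ2 onset /fj/ (2C), coda /z/ ok → phonotactically legal
zzu — violates constraint 2: adjacent identical consonants /zz/ → phonotactically illegal
Phonotactically legal: ken, kraj, nka.koz, roz.fjaz → 4.

4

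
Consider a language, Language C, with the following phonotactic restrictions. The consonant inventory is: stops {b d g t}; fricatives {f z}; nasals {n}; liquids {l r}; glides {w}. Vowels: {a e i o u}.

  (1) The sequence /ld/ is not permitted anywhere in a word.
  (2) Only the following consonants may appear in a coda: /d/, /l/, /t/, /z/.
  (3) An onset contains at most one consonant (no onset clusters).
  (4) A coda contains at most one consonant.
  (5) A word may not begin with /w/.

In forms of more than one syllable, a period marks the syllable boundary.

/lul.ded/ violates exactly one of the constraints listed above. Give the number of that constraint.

1

/lul.ded/: contains banned sequence /ld/.
This is a violation of constraint 1: "The sequence /ld/ is not permitted anywhere in a word."
The remaining constraints (2, 3, 4, 5) are satisfied.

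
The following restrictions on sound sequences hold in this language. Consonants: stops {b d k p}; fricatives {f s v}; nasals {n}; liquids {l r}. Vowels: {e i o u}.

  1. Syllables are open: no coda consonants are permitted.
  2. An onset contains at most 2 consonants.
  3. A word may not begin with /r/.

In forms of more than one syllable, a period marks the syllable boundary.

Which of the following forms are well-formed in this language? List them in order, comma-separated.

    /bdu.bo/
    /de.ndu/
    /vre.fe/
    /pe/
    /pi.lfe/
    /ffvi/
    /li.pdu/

/bdu.bo/, /de.ndu/, /vre.fe/, /pe/, /pi.lfe/, /li.pdu/

/bdu.bo/ — σ1 onset /bd/ (2C), coda /∅/ ok; σ2 onset /b/, coda /∅/ ok → well-formed
/de.ndu/ — σ1 onset /d/, coda /∅/ ok; σ2 onset /nd/ (2C), coda /∅/ ok → well-formed
/vre.fe/ — σ1 onset /vr/ (2C), coda /∅/ ok; σ2 onset /f/, coda /∅/ ok → well-formed
/pe/ — σ1 onset /p/, coda /∅/ ok → well-formed
/pi.lfe/ — σ1 onset /p/, coda /∅/ ok; σ2 onset /lf/ (2C), coda /∅/ ok → well-formed
/ffvi/ — violates constraint 2: syllable 1 onset /ffv/ has 3 consonants (> 2) → ill-formed
/li.pdu/ — σ1 onset /l/, coda /∅/ ok; σ2 onset /pd/ (2C), coda /∅/ ok → well-formed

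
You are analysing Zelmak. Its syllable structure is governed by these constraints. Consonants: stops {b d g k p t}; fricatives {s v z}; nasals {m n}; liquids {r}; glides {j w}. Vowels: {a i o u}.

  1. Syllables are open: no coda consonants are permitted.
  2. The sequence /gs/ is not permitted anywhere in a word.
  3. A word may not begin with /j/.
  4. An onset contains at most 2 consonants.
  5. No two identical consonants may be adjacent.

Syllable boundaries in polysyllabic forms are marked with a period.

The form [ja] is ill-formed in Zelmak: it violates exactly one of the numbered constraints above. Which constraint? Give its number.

3

[ja]: word begins with /j/.
This is a violation of constraint 3: "A word may not begin with /j/."
The remaining constraints (1, 2, 4, 5) are satisfied.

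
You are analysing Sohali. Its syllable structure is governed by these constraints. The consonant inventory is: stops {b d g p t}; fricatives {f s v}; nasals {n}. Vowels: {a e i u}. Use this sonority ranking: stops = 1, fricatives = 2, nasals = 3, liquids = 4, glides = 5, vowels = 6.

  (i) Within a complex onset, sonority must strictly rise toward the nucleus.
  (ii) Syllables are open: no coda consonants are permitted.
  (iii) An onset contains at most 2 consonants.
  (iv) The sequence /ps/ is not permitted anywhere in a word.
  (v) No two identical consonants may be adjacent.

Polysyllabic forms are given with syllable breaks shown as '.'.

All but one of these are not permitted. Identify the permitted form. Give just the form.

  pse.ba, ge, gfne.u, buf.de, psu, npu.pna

ge

pse.ba — violates constraint (iv): contains banned sequence /ps/ → not permitted
ge — σ1 onset /g/, coda /∅/ ok → permitted
gfne.u — violates constraint (iii): syllable 1 onset /gfn/ has 3 consonants (> 2) → not permitted
buf.de — violates constraint (ii): syllable 1 coda /f/ has 1 consonant (> 0) → not permitted
psu — violates constraint (iv): contains banned sequence /ps/ → not permitted
npu.pna — violates constraint (i): syllable 1 onset /np/: /n/ (nasal, 3) → /p/ (stop, 1) does not rise → not permitted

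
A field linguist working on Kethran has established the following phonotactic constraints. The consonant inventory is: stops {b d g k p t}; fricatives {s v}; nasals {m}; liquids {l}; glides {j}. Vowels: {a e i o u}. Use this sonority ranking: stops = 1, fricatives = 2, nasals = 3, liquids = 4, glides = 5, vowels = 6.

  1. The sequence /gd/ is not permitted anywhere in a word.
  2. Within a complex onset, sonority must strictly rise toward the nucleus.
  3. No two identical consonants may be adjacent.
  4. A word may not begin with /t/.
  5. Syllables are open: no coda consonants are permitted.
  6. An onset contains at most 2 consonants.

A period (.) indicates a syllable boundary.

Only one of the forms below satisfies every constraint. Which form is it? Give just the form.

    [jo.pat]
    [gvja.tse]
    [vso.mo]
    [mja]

[mja]

[jo.pat] — violates constraint 5: syllable 2 coda /t/ has 1 consonant (> 0) → phonotactically illegal
[gvja.tse] — violates constraint 6: syllable 1 onset /gvj/ has 3 consonants (> 2) → phonotactically illegal
[vso.mo] — violates constraint 2: syllable 1 onset /vs/: /v/ (fricative, 2) → /s/ (fricative, 2) does not rise → phonotactically illegal
[mja] — σ1 onset /mj/ (3→5 rises), coda /∅/ ok → phonotactically legal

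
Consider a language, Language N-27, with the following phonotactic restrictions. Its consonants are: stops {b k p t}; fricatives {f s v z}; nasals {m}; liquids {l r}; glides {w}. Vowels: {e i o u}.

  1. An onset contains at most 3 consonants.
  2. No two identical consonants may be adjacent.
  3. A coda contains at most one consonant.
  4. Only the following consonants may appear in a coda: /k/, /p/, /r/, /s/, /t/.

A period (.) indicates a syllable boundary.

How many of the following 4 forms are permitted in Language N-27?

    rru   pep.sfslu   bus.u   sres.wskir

2

rru — violates constraint 2: adjacent identical consonants /rr/ → not permitted
pep.sfslu — violates constraint 1: syllable 2 onset /sfsl/ has 4 consonants (> 3) → not permitted
bus.u — σ1 onset /b/, coda /s/ ok; σ2 onset /∅/, coda /∅/ ok → permitted
sres.wskir — σ1 onset /sr/ (2C), coda /s/ ok; σ2 onset /wsk/ (3C), coda /r/ ok → permitted
Permitted: bus.u, sres.wskir → 2.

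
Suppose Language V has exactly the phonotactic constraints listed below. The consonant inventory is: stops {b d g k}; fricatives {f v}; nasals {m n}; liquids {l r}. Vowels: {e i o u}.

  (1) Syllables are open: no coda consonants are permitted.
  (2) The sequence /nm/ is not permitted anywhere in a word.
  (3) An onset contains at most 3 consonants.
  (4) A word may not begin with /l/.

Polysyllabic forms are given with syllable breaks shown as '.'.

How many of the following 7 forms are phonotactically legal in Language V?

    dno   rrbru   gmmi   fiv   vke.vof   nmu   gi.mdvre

dno — σ1 onset /dn/ (2C), coda /∅/ ok → phonotactically legal
rrbru — violates constraint 3: syllable 1 onset /rrbr/ has 4 consonants (> 3) → phonotactically illegal
gmmi — σ1 onset /gmm/ (3C), coda /∅/ ok → phonotactically legal
fiv — violates constraint 1: syllable 1 coda /v/ has 1 consonant (> 0) → phonotactically illegal
vke.vof — violates constraint 1: syllable 2 coda /f/ has 1 consonant (> 0) → phonotactically illegal
nmu — violates constraint 2: contains banned sequence /nm/ → phonotactically illegal
gi.mdvre — violates constraint 3: syllable 2 onset /mdvr/ has 4 consonants (> 3) → phonotactically illegal
Phonotactically legal: dno, gmmi → 2.

2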